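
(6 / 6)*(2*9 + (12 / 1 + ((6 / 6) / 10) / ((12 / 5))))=721 / 24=30.04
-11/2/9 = -11/18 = -0.61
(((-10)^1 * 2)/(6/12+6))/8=-5/13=-0.38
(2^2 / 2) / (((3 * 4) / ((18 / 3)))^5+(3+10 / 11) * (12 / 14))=77 / 1361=0.06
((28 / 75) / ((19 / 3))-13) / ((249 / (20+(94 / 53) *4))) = -2942364 / 2089525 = -1.41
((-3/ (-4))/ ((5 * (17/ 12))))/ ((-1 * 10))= -9/ 850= -0.01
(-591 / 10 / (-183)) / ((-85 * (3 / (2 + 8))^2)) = -394 / 9333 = -0.04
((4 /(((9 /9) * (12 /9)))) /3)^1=1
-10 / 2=-5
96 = 96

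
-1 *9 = -9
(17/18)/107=17/1926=0.01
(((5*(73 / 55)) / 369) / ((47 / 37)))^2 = 7295401 / 36394337529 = 0.00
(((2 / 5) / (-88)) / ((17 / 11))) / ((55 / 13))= -13 / 18700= -0.00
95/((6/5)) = 79.17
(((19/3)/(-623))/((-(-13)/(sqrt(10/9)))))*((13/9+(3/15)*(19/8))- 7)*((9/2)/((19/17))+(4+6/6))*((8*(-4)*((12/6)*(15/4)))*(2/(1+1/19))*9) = -1702799*sqrt(10)/34710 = -155.13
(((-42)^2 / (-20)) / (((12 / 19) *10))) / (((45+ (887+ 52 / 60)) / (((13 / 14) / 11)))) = -2223 / 1759120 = -0.00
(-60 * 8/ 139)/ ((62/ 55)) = -13200/ 4309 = -3.06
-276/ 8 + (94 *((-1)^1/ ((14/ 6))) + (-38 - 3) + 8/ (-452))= -183201/ 1582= -115.80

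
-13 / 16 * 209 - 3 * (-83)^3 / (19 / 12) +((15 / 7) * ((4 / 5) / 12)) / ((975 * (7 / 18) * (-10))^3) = 3392664690589712882417 / 3132029468750000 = 1083216.08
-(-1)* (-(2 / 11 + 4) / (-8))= 23 / 44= 0.52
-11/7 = -1.57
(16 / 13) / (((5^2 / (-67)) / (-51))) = 168.22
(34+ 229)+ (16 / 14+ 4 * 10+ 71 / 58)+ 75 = 154429 / 406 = 380.37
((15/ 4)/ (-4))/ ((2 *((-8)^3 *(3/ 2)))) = 0.00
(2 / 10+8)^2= 67.24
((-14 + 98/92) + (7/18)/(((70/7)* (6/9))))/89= -35539/245640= -0.14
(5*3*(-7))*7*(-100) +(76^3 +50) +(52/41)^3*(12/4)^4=35335193694/68921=512691.25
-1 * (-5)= 5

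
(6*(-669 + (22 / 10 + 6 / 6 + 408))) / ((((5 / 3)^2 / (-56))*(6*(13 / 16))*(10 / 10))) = 10394496 / 1625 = 6396.61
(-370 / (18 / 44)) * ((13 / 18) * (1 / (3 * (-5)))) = 10582 / 243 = 43.55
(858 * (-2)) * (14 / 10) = -12012 / 5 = -2402.40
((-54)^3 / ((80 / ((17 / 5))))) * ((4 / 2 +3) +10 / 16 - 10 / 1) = 2342277 / 80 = 29278.46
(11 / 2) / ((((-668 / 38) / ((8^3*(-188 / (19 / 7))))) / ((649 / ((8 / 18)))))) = 2705738112 / 167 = 16202024.62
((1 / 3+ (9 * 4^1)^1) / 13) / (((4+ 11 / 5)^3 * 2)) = 13625 / 2323698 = 0.01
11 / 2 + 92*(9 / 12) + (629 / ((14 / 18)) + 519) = 19631 / 14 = 1402.21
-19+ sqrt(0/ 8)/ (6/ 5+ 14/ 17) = -19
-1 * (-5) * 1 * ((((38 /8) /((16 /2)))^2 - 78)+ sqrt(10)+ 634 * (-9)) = -29612275 /1024+ 5 * sqrt(10) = -28902.43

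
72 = 72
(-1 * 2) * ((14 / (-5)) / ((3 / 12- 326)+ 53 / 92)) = -644 / 37395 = -0.02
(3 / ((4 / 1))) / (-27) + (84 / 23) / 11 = 2771 / 9108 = 0.30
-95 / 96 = -0.99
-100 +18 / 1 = -82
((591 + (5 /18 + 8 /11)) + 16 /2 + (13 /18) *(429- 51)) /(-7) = -124.72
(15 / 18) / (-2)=-5 / 12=-0.42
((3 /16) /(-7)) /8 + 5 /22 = 2207 /9856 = 0.22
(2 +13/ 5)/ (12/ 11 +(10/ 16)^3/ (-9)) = 1165824/ 269605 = 4.32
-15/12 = -5/4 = -1.25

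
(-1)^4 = 1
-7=-7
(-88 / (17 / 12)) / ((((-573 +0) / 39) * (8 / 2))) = 3432 / 3247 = 1.06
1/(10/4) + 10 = 52/5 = 10.40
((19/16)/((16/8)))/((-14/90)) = -855/224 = -3.82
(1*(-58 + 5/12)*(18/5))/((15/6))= -82.92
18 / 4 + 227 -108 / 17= 7655 / 34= 225.15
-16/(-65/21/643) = 216048/65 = 3323.82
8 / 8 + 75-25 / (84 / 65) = 4759 / 84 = 56.65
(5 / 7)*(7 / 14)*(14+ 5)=95 / 14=6.79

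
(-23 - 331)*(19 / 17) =-6726 / 17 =-395.65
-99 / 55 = -9 / 5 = -1.80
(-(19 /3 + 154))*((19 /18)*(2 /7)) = -9139 /189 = -48.35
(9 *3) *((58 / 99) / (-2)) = -87 / 11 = -7.91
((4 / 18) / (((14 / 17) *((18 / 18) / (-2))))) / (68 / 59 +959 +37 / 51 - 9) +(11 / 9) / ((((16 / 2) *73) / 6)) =70195231 / 5854426844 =0.01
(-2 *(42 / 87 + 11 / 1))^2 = 443556 / 841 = 527.41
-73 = -73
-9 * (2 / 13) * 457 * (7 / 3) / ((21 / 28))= -25592 / 13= -1968.62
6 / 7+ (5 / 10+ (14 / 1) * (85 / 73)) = 18047 / 1022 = 17.66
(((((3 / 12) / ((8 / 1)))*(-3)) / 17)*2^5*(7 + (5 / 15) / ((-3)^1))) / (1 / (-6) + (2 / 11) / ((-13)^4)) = 38957204 / 5340703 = 7.29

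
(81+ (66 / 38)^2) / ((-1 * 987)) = -10110 / 118769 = -0.09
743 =743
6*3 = 18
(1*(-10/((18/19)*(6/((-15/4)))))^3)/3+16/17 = 96.65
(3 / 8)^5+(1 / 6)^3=10657 / 884736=0.01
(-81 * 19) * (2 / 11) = -3078 / 11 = -279.82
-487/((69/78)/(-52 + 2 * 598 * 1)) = -14485328/23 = -629796.87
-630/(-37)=630/37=17.03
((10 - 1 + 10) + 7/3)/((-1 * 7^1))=-64/21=-3.05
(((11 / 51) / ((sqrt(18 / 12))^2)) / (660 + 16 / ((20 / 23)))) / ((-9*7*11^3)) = -5 / 1978077024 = -0.00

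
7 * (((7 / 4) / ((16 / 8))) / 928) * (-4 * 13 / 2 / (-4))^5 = 18193357 / 237568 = 76.58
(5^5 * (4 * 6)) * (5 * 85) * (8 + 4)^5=7931520000000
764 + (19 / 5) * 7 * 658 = 91334 / 5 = 18266.80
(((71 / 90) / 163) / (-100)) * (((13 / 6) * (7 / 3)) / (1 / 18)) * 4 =-0.02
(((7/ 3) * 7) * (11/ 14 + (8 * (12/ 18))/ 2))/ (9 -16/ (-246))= 8323/ 1338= 6.22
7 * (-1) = -7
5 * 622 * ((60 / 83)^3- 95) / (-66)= 84131354575 / 18868971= 4458.71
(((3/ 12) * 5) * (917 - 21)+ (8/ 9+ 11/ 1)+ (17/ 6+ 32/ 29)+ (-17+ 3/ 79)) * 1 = 46139699/ 41238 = 1118.86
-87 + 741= 654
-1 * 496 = -496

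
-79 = -79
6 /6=1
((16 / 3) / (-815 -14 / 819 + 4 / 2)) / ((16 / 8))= -312 / 95123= -0.00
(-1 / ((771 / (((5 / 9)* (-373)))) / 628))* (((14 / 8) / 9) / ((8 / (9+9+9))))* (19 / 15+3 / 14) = 18212471 / 111024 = 164.04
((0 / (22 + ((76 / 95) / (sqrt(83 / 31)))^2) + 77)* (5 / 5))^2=5929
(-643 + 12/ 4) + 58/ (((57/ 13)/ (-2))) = -37988/ 57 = -666.46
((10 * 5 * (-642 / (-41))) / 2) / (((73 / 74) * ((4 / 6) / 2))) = 3563100 / 2993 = 1190.48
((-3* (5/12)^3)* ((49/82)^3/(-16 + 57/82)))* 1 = 0.00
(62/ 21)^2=3844/ 441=8.72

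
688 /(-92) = -172 /23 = -7.48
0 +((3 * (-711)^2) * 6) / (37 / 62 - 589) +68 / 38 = -10717826930 / 693139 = -15462.74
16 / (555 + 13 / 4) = 64 / 2233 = 0.03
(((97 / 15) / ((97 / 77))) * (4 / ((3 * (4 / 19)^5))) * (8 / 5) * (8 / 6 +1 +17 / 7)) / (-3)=-27237089 / 648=-42032.54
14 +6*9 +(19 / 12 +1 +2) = 871 / 12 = 72.58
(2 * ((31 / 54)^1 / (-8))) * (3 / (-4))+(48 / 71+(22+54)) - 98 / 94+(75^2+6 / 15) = 27395579507 / 4805280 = 5701.14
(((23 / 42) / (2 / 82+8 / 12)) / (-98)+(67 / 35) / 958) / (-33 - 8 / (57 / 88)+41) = 3876855 / 2770704608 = 0.00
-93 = -93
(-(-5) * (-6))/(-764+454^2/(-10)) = 25/17813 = 0.00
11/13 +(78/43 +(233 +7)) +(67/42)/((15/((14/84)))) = 512783113/2113020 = 242.68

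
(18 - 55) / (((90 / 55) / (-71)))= 28897 / 18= 1605.39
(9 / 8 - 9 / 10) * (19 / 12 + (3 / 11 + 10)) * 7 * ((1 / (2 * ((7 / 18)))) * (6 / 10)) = 14.41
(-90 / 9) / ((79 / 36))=-360 / 79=-4.56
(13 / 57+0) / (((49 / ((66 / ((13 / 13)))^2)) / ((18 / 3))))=113256 / 931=121.65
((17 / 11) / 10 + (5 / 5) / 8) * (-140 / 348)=-287 / 2552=-0.11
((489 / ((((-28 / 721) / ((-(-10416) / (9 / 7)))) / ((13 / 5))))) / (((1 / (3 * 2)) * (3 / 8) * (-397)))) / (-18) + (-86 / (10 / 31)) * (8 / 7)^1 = -594149.42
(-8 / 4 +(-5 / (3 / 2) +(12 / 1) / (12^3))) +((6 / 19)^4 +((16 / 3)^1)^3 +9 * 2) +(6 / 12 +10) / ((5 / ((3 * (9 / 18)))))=47160626099 / 281493360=167.54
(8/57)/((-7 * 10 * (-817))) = 4/1629915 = 0.00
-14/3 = -4.67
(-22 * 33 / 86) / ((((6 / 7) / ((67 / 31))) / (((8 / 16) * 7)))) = -397243 / 5332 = -74.50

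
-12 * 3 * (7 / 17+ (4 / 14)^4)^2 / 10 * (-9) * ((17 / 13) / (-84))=-0.09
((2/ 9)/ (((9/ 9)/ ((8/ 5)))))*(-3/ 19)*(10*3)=-32/ 19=-1.68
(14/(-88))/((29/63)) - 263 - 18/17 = -5735461/21692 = -264.40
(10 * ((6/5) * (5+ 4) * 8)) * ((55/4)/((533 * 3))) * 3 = 11880/533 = 22.29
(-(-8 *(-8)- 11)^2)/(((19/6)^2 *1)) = -101124/361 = -280.12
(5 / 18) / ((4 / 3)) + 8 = 197 / 24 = 8.21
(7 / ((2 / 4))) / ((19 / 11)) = 154 / 19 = 8.11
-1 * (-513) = 513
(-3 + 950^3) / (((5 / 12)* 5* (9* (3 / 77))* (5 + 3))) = 66017874769 / 450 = 146706388.38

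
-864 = -864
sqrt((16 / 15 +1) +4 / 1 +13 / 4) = sqrt(8385) / 30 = 3.05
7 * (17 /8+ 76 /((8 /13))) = 7035 /8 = 879.38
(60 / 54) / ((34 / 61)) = 305 / 153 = 1.99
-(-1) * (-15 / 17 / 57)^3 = -125 / 33698267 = -0.00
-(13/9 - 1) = -4/9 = -0.44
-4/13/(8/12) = -0.46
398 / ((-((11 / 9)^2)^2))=-2611278 / 14641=-178.35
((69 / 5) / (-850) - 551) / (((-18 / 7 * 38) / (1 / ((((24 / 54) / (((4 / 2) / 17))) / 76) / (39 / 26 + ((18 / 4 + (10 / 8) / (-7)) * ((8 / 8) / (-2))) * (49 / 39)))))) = -6212845807 / 45084000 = -137.81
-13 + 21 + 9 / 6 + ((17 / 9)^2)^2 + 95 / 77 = 23707567 / 1010394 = 23.46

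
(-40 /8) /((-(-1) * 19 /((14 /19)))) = -70 /361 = -0.19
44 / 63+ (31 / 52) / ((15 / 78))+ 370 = 235493 / 630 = 373.80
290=290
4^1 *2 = 8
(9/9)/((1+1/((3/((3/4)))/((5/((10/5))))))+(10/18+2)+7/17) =1224/5621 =0.22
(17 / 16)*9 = 153 / 16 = 9.56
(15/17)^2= 225/289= 0.78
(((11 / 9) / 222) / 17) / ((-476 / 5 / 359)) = -19745 / 16167816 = -0.00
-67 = -67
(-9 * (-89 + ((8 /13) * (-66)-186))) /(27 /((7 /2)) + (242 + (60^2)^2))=258489 /1179382724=0.00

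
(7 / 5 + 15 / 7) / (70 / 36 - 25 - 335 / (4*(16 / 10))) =-35712 / 760025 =-0.05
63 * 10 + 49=679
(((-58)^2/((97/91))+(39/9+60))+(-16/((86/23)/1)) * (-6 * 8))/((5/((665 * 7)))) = 39907418341/12513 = 3189276.62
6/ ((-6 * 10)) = -1/ 10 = -0.10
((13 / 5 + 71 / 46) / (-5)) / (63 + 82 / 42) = -20013 / 1568600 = -0.01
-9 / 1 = -9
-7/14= -1/2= -0.50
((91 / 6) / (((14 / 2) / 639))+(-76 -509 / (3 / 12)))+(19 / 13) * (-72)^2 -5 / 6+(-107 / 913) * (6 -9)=243859298 / 35607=6848.63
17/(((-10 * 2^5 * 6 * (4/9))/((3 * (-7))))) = 1071/2560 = 0.42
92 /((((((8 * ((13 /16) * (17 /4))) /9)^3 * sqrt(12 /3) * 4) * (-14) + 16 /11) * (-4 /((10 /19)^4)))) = 59019840000 /108264698419729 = 0.00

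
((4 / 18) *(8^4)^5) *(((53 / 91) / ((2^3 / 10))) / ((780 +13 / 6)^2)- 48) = -73942172785649748036496130048 / 6012619977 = -12297829077590104949.43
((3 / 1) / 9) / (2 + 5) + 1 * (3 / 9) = 8 / 21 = 0.38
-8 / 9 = -0.89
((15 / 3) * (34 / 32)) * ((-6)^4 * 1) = 6885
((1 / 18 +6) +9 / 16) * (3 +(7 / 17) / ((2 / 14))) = 23825 / 612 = 38.93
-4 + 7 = 3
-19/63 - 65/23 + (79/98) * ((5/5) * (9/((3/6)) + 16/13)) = 1631713/131859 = 12.37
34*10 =340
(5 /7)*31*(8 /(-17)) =-1240 /119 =-10.42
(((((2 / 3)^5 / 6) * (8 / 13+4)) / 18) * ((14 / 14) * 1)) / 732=40 / 5202873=0.00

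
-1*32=-32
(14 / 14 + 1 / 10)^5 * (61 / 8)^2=599270771 / 6400000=93.64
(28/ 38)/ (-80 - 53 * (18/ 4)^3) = -16/ 106609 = -0.00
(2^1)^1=2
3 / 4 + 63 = 255 / 4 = 63.75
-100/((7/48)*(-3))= 1600/7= 228.57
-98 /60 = -49 /30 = -1.63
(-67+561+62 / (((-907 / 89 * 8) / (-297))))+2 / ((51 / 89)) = 133840189 / 185028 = 723.35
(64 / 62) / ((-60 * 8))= -1 / 465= -0.00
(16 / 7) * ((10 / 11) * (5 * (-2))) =-1600 / 77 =-20.78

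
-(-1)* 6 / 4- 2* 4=-6.50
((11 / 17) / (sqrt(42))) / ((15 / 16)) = 88 * sqrt(42) / 5355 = 0.11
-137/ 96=-1.43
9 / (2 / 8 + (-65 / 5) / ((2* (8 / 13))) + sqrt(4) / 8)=-144 / 161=-0.89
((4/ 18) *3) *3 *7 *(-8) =-112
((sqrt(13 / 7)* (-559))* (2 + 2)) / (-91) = 172* sqrt(91) / 49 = 33.49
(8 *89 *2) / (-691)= -1424 / 691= -2.06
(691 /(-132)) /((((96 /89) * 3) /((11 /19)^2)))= -676489 /1247616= -0.54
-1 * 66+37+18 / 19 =-533 / 19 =-28.05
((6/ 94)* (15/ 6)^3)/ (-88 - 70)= -375/ 59408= -0.01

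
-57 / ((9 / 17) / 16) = -5168 / 3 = -1722.67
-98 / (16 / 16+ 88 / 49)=-35.05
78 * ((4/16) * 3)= 117/2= 58.50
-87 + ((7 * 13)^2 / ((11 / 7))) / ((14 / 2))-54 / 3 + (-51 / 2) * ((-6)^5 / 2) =1097710 / 11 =99791.82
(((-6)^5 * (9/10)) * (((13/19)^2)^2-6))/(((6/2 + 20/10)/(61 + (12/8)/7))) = 2259201810456/4561235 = 495304.85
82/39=2.10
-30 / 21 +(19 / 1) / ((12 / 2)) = 73 / 42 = 1.74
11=11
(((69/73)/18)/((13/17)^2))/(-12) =-6647/888264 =-0.01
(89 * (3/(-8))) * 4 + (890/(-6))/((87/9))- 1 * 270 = -24293/58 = -418.84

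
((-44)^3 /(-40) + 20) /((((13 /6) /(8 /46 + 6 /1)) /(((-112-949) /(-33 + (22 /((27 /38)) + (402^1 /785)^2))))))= 32330744816311440 /8829191033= 3661801.48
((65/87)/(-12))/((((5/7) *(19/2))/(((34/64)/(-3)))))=1547/952128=0.00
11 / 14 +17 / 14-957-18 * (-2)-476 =-1395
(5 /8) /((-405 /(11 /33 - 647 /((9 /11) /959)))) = 853150 /729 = 1170.30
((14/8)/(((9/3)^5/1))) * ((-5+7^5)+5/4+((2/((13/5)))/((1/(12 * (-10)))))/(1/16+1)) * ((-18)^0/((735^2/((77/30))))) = 3317347/5799924000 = 0.00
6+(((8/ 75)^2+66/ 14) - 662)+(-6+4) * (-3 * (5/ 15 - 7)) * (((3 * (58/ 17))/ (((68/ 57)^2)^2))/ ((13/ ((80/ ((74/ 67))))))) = -95596611357040193/ 53782408338750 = -1777.47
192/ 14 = 96/ 7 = 13.71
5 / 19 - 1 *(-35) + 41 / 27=18869 / 513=36.78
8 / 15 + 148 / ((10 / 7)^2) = 5479 / 75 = 73.05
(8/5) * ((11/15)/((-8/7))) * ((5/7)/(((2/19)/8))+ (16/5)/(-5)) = -103268/1875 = -55.08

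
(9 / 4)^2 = 81 / 16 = 5.06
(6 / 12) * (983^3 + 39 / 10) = 9498620909 / 20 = 474931045.45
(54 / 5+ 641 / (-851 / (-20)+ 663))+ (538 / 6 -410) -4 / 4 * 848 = -244816993 / 211665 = -1156.62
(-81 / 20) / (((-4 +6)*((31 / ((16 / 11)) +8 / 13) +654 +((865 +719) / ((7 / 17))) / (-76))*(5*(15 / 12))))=-1120392 / 2162326625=-0.00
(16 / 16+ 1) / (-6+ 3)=-0.67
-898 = -898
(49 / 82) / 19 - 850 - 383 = -1232.97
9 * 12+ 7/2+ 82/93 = 20903/186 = 112.38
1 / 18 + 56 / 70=77 / 90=0.86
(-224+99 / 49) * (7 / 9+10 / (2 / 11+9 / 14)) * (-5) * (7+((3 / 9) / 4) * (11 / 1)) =1555139075 / 13716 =113381.38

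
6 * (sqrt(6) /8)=3 * sqrt(6) /4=1.84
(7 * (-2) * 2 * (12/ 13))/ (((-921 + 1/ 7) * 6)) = 196/ 41899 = 0.00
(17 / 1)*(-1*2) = -34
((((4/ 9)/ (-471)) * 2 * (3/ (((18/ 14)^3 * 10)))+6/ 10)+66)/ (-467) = -343014269/ 2405229795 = -0.14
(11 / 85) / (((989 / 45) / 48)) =4752 / 16813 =0.28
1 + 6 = 7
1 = 1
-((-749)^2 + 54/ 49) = -27489103/ 49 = -561002.10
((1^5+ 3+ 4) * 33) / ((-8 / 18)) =-594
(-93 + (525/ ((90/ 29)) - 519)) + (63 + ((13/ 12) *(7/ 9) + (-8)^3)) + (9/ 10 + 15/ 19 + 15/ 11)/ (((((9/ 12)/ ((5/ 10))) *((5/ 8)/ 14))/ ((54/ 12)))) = -685.82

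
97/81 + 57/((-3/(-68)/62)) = 6488521/81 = 80105.20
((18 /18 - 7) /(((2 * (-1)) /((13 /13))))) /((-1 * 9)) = -0.33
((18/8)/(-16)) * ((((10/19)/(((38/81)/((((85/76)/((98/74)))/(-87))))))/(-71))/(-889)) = 3821175/157490715402496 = 0.00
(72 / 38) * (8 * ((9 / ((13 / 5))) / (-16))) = -810 / 247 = -3.28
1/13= 0.08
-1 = -1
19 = 19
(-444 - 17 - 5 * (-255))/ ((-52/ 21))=-8547/ 26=-328.73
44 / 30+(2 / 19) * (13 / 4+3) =2.12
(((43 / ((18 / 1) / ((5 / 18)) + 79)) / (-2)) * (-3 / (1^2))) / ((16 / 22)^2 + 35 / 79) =0.46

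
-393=-393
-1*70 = -70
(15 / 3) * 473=2365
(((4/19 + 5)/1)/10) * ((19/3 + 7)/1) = 132/19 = 6.95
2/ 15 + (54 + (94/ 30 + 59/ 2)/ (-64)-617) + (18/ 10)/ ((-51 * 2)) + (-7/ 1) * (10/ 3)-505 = -35633987/ 32640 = -1091.73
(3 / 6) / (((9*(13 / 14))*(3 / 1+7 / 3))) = 7 / 624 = 0.01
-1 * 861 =-861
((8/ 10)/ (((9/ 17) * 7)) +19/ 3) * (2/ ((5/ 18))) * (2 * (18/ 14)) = 148536/ 1225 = 121.25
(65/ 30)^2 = 169/ 36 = 4.69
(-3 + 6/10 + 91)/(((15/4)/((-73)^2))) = 125906.51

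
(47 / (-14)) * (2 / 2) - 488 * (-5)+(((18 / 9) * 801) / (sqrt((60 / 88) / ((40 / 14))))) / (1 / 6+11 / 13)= 34113 / 14+83304 * sqrt(462) / 553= 5674.53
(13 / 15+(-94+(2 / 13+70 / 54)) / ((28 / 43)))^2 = 48187018405969 / 2414739600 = 19955.37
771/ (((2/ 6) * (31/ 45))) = 104085/ 31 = 3357.58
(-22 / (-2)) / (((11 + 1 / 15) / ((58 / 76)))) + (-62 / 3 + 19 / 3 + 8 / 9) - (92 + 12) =-6624491 / 56772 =-116.69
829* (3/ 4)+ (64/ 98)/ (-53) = 6458611/ 10388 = 621.74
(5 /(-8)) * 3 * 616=-1155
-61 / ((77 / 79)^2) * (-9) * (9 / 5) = 30836781 / 29645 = 1040.20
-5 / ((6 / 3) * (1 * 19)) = -5 / 38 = -0.13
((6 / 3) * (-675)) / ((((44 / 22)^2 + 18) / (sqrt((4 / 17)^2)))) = -2700 / 187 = -14.44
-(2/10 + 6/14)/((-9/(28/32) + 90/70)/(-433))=-9526/315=-30.24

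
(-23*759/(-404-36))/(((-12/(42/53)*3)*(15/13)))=-48139/63600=-0.76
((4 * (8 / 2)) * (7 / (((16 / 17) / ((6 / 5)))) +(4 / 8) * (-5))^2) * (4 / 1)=2641.96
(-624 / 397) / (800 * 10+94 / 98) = -30576 / 155642659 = -0.00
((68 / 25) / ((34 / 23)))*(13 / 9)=598 / 225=2.66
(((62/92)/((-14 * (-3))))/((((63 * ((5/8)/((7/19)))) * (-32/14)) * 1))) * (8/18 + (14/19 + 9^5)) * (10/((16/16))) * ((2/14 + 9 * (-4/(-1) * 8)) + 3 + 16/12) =-961299808781/84740418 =-11344.05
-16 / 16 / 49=-1 / 49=-0.02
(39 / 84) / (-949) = -1 / 2044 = -0.00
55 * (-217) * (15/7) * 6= -153450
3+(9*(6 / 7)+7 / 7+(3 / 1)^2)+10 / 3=505 / 21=24.05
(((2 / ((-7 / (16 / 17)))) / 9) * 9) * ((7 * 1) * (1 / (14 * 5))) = -16 / 595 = -0.03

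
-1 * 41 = -41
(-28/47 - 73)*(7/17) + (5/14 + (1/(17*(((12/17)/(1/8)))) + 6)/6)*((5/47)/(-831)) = -81128349811/2677123008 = -30.30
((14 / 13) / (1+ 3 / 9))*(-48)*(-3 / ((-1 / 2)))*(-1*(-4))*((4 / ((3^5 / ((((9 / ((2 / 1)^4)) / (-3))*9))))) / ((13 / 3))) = 1008 / 169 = 5.96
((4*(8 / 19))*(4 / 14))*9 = 576 / 133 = 4.33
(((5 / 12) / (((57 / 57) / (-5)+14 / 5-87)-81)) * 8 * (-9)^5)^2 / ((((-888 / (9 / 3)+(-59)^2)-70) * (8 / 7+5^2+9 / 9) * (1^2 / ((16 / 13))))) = 309936391200 / 15034811207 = 20.61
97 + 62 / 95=9277 / 95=97.65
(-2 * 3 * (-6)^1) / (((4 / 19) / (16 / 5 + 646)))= 555066 / 5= 111013.20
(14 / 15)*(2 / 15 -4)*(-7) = 5684 / 225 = 25.26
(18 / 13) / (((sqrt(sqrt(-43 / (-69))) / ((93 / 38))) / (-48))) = -40176 * 43^(3 / 4) * 69^(1 / 4) / 10621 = -183.07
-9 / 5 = -1.80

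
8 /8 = 1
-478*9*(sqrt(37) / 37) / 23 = -30.75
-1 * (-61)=61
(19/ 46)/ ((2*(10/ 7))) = 133/ 920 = 0.14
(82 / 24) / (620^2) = 41 / 4612800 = 0.00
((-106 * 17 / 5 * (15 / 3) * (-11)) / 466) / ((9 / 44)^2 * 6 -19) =-9593848 / 4228717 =-2.27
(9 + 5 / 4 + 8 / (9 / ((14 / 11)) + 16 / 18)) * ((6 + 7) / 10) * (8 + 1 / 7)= 119.14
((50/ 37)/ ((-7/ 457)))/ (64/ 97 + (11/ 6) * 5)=-13298700/ 1481221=-8.98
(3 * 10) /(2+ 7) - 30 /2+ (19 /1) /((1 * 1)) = 7.33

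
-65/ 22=-2.95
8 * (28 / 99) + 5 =719 / 99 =7.26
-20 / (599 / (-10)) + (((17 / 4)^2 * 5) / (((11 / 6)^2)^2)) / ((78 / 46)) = 575576255 / 114009467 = 5.05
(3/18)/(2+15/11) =11/222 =0.05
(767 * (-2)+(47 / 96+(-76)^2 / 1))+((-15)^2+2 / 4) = 428927 / 96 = 4467.99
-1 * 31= -31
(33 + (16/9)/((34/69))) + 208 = 12475/51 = 244.61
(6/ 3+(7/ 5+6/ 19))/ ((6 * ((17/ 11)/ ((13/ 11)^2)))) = 59657/ 106590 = 0.56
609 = 609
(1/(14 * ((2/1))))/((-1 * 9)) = -1/252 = -0.00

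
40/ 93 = 0.43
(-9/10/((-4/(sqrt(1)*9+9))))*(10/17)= 81/34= 2.38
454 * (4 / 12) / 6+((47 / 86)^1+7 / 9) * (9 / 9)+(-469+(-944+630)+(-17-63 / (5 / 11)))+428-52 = -230503 / 430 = -536.05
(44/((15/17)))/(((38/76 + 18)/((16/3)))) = 23936/1665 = 14.38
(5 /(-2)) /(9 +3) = -5 /24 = -0.21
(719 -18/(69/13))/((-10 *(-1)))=16459/230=71.56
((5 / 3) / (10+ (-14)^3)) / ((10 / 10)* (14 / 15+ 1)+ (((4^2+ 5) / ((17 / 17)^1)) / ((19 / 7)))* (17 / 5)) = -475 / 22003232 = -0.00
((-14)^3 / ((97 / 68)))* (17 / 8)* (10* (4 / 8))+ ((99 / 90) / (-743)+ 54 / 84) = -51554334837 / 2522485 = -20437.92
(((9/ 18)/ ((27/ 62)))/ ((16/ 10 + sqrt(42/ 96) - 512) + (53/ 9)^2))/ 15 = -0.00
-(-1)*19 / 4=19 / 4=4.75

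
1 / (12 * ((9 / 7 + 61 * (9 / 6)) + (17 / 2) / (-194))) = 679 / 755661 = 0.00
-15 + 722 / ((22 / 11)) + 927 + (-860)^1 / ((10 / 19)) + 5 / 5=-360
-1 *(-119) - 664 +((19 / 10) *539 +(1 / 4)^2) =38333 / 80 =479.16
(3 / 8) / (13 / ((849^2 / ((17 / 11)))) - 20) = -23786433 / 1268607992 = -0.02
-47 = -47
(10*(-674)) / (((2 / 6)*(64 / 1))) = -5055 / 16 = -315.94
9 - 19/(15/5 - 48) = 424/45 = 9.42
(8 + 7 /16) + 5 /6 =445 /48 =9.27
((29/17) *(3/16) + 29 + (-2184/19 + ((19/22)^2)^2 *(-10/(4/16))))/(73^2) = -8162726563/403217122352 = -0.02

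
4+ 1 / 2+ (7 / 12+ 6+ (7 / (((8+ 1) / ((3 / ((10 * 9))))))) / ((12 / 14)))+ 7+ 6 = 9766 / 405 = 24.11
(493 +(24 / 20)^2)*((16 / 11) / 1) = 197776 / 275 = 719.19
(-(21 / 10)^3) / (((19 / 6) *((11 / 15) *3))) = -27783 / 20900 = -1.33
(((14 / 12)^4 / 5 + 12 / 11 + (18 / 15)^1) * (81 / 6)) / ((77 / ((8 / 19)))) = 27101 / 137940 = 0.20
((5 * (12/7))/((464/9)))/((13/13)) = 135/812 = 0.17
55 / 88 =5 / 8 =0.62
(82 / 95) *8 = 656 / 95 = 6.91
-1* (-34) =34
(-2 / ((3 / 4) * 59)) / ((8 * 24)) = -1 / 4248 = -0.00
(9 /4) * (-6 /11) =-27 /22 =-1.23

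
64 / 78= 32 / 39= 0.82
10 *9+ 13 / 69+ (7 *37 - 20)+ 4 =22990 / 69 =333.19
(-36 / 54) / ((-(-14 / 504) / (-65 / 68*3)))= 1170 / 17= 68.82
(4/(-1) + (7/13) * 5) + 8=6.69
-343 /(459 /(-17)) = 343 /27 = 12.70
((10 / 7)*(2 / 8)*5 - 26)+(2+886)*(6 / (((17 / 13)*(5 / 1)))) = 940881 / 1190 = 790.66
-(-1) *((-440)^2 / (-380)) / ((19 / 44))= -1179.83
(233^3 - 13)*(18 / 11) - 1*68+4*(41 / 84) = 4781429215 / 231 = 20698827.77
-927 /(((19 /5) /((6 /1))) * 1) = -27810 /19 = -1463.68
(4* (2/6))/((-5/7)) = -28/15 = -1.87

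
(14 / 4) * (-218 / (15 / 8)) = -6104 / 15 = -406.93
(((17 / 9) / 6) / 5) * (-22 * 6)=-374 / 45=-8.31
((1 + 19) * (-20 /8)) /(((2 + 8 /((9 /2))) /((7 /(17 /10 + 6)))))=-2250 /187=-12.03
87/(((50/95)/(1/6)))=551/20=27.55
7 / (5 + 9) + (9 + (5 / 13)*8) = 327 / 26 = 12.58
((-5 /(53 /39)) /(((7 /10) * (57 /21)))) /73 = -0.03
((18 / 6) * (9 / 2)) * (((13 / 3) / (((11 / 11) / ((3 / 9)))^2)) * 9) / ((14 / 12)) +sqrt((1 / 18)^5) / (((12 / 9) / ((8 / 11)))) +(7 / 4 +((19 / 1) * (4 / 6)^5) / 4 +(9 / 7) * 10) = sqrt(2) / 3564 +63545 / 972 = 65.38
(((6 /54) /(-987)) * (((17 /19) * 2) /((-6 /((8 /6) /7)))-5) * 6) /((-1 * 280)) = -6053 /496204380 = -0.00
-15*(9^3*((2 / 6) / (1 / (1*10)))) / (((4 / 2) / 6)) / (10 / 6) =-65610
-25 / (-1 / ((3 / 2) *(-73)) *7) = -5475 / 14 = -391.07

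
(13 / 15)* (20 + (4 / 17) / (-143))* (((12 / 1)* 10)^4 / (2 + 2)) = 168016896000 / 187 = 898486074.87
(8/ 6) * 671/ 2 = 447.33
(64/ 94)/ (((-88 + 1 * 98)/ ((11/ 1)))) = 176/ 235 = 0.75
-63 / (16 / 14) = -55.12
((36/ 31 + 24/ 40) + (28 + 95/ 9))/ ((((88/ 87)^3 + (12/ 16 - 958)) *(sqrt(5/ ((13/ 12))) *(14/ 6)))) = -8230116828 *sqrt(195)/ 13663850387075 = -0.01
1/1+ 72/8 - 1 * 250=-240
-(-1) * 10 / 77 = 10 / 77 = 0.13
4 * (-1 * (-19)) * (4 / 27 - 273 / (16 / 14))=-979735 / 54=-18143.24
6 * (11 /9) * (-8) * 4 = -704 /3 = -234.67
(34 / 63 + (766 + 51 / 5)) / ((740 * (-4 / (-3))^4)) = 2202057 / 6630400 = 0.33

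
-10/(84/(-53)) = 265/42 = 6.31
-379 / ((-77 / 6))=2274 / 77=29.53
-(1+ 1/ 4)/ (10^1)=-1/ 8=-0.12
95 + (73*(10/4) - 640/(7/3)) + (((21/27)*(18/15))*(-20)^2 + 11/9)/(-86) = -3091/2709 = -1.14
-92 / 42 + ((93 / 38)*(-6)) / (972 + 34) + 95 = 92.79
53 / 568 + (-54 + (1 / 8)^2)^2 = 847555911 / 290816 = 2914.41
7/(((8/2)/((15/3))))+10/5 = 43/4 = 10.75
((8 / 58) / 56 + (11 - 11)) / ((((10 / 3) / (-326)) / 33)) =-7.95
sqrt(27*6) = 12.73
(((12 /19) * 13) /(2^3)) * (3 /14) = 117 /532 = 0.22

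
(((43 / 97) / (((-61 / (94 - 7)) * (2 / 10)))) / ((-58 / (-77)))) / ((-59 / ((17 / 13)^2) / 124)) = 15.08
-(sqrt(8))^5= -181.02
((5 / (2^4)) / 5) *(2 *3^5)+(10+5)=45.38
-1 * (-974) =974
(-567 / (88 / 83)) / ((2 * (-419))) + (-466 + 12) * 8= -267791147 / 73744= -3631.36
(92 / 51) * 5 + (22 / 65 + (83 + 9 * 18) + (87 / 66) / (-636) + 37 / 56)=13799989603 / 54114060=255.02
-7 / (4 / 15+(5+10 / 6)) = -105 / 104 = -1.01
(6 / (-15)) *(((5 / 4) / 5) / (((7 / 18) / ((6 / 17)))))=-54 / 595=-0.09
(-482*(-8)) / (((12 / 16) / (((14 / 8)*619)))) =5569349.33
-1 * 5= -5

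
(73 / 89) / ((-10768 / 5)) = -365 / 958352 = -0.00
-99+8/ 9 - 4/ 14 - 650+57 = -43558/ 63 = -691.40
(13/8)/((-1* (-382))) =13/3056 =0.00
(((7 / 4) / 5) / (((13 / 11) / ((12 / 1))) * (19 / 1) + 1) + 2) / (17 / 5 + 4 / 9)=36189 / 65567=0.55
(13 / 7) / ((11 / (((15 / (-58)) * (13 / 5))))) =-507 / 4466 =-0.11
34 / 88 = 17 / 44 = 0.39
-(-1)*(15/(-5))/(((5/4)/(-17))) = 204/5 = 40.80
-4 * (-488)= 1952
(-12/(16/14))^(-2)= 4/441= 0.01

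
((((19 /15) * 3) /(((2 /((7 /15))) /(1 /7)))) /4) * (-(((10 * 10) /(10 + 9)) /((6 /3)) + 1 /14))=-719 /8400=-0.09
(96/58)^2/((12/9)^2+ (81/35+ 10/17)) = 12337920/21077983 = 0.59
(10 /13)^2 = 100 /169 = 0.59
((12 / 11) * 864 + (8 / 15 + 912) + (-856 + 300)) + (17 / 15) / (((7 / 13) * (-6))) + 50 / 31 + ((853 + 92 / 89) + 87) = 8570958215 / 3823974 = 2241.37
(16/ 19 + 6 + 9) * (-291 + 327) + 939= 28677/ 19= 1509.32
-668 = -668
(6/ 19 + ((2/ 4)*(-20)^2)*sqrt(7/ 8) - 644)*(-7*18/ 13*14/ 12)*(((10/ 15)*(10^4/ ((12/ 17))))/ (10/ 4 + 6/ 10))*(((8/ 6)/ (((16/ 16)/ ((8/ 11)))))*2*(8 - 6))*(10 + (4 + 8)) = 1342284571.35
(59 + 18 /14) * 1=422 /7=60.29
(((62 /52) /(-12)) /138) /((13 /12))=-31 /46644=-0.00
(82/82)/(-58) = -1/58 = -0.02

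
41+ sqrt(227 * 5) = sqrt(1135)+ 41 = 74.69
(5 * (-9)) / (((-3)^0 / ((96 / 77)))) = -4320 / 77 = -56.10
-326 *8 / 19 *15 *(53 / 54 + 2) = -1049720 / 171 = -6138.71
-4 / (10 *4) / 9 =-1 / 90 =-0.01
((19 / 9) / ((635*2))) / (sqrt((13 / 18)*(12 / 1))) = 19*sqrt(78) / 297180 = 0.00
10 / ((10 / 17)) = 17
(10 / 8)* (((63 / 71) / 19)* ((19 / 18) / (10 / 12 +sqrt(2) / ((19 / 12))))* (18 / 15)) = -113715 / 190706 +43092* sqrt(2) / 95353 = 0.04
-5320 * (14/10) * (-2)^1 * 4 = 59584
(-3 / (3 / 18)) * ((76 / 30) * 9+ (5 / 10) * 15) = -2727 / 5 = -545.40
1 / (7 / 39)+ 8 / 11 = 485 / 77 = 6.30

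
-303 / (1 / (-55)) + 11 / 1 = 16676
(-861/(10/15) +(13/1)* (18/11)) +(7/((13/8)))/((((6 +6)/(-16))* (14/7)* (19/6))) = -6907343/5434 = -1271.13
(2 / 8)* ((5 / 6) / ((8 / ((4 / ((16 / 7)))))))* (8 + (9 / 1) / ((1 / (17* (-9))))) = -47915 / 768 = -62.39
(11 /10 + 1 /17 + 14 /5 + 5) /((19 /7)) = 10661 /3230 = 3.30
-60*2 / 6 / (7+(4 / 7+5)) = -35 / 22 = -1.59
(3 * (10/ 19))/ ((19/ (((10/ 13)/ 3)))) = 100/ 4693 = 0.02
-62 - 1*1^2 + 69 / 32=-1947 / 32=-60.84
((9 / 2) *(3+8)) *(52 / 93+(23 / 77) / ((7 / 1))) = 90501 / 3038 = 29.79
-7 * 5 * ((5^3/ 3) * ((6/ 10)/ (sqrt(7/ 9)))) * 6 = -2250 * sqrt(7) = -5952.94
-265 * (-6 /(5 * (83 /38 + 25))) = 12084 /1033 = 11.70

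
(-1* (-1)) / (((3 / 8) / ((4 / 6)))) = 16 / 9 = 1.78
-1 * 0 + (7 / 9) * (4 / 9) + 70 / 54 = 133 / 81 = 1.64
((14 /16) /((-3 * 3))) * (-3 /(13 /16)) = 14 /39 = 0.36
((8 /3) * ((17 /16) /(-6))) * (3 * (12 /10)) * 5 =-17 /2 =-8.50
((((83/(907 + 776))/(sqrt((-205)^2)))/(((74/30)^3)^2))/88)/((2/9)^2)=0.00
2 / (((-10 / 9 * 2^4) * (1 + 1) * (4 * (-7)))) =9 / 4480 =0.00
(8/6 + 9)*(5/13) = 155/39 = 3.97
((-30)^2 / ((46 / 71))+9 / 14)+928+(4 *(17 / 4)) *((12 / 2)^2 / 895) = 668156149 / 288190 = 2318.46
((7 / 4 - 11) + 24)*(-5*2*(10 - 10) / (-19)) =0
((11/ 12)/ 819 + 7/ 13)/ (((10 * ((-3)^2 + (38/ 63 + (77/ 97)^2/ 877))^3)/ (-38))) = -74896971643975952989080840627/ 32356842655023588366512696442880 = -0.00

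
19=19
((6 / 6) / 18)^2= 1 / 324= 0.00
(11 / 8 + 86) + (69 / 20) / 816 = 475343 / 5440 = 87.38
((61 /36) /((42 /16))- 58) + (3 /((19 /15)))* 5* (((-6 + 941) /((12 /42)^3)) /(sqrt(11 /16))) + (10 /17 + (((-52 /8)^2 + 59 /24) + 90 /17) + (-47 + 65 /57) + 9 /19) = -25468699 /488376 + 6559875* sqrt(11) /38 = 572491.11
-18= -18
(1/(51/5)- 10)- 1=-556/51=-10.90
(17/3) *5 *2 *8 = 1360/3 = 453.33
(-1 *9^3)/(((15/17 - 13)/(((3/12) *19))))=235467/824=285.76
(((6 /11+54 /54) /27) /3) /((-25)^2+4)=1 /32967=0.00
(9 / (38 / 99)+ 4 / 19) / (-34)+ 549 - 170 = 488769 / 1292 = 378.30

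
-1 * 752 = -752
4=4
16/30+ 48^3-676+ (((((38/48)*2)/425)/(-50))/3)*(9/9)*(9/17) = 476488171943/4335000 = 109916.53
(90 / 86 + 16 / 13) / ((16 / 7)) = 8911 / 8944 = 1.00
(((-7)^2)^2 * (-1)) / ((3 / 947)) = -2273747 / 3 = -757915.67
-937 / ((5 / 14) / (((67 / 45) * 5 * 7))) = -6152342 / 45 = -136718.71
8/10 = 4/5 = 0.80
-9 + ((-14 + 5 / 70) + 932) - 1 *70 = 11747 / 14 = 839.07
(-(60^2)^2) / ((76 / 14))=-45360000 / 19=-2387368.42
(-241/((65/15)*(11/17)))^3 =-1856785158171/2924207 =-634970.49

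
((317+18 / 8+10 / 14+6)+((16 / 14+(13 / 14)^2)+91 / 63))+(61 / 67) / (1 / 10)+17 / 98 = 1429618 / 4221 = 338.69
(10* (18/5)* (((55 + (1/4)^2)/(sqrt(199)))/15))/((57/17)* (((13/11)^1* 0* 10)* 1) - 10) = -2643* sqrt(199)/39800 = -0.94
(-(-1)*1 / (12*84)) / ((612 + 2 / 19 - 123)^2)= 361 / 87050727792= 0.00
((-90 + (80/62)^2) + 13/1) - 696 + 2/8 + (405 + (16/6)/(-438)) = -924566143/2525508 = -366.09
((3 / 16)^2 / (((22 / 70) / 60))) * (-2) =-4725 / 352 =-13.42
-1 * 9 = -9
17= 17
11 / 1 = 11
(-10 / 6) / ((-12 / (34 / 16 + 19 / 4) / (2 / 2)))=275 / 288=0.95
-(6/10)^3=-0.22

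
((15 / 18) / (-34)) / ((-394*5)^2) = -1 / 158340720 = -0.00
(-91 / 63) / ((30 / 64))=-416 / 135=-3.08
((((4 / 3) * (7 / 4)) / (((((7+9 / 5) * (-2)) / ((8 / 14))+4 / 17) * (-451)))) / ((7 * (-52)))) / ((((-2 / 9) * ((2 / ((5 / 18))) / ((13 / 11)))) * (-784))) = -425 / 970053460992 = -0.00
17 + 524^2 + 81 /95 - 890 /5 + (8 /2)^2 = 26071026 /95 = 274431.85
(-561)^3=-176558481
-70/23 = -3.04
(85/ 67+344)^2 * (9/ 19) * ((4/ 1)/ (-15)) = -6421628268/ 426455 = -15058.16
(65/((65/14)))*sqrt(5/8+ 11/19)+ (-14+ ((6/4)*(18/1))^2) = 730.36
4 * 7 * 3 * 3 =252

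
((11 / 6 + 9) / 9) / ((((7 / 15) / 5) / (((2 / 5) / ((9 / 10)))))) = 3250 / 567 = 5.73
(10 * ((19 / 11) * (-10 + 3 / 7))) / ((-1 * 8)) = 6365 / 308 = 20.67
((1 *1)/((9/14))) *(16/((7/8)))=256/9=28.44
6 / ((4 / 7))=21 / 2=10.50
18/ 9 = 2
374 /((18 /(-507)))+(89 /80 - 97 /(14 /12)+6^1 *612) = -11666531 /1680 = -6944.36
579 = 579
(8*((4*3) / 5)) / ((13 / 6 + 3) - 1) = 576 / 125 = 4.61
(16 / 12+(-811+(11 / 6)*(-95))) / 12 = -5903 / 72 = -81.99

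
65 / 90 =13 / 18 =0.72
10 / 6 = 5 / 3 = 1.67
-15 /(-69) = 5 /23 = 0.22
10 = 10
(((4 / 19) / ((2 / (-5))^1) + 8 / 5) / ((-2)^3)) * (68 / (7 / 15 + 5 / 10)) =-5202 / 551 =-9.44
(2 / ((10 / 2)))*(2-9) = -14 / 5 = -2.80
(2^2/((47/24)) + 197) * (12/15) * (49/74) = 183358/1739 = 105.44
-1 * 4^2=-16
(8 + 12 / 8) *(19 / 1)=361 / 2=180.50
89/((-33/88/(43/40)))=-3827/15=-255.13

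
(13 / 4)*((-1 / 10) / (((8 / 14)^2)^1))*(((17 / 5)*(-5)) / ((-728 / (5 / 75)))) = -0.00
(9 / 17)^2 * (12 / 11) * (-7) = -6804 / 3179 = -2.14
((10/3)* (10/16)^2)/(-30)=-25/576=-0.04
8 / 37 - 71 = -2619 / 37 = -70.78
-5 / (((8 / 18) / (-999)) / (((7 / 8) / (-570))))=-20979 / 1216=-17.25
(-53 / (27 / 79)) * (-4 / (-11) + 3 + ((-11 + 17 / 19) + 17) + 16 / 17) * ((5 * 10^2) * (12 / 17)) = -111072736000 / 181203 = -612974.05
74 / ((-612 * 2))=-37 / 612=-0.06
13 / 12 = 1.08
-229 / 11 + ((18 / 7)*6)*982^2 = 1145615309 / 77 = 14878120.90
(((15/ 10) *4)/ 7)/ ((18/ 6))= 2/ 7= 0.29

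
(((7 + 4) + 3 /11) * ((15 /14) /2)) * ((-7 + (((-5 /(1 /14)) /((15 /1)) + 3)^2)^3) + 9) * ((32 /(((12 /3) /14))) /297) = 3851440 /72171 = 53.37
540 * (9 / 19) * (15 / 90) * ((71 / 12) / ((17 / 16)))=76680 / 323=237.40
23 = 23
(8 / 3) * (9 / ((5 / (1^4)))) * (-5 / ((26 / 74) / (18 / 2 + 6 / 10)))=-42624 / 65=-655.75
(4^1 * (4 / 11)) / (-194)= -0.01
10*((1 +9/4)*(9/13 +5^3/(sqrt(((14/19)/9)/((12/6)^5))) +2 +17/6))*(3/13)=2155/52 +11250*sqrt(133)/7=18575.92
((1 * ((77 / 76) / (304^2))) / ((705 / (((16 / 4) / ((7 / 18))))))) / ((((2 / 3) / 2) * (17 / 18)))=891 / 1753709120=0.00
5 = 5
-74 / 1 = -74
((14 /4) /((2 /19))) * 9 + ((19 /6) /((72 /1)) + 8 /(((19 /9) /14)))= 2892061 /8208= 352.35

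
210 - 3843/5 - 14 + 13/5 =-570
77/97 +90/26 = 5366/1261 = 4.26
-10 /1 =-10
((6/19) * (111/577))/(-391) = -666/4286533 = -0.00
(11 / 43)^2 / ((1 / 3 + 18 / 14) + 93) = 2541 / 3673963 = 0.00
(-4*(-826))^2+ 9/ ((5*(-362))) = 19758712951/ 1810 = 10916416.00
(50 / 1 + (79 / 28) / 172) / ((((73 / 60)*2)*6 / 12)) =3613185 / 87892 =41.11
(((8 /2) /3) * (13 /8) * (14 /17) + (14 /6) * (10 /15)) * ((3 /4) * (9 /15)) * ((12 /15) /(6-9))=-511 /1275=-0.40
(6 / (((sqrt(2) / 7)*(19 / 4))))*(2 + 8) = 840*sqrt(2) / 19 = 62.52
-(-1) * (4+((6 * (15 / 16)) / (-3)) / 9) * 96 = 364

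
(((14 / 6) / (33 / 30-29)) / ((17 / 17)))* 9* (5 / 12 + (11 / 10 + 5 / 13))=-10381 / 7254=-1.43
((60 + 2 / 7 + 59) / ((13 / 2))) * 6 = 10020 / 91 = 110.11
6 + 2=8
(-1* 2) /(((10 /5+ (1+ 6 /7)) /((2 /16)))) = -7 /108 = -0.06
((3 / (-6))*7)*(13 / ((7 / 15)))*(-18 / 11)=159.55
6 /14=3 /7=0.43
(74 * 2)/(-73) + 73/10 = 3849/730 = 5.27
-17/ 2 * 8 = -68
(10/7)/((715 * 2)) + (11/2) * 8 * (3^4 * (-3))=-10702691/1001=-10692.00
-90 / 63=-1.43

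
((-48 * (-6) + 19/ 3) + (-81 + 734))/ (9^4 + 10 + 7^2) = 1421/ 9930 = 0.14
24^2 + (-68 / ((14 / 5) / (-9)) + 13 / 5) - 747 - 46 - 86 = -2864 / 35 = -81.83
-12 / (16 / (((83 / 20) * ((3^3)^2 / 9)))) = -20169 / 80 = -252.11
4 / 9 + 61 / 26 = 653 / 234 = 2.79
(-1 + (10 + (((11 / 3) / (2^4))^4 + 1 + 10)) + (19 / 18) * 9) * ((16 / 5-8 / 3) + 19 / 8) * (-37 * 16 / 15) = -2022342545569 / 597196800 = -3386.39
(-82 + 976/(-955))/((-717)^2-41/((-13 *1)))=-515359/3191227045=-0.00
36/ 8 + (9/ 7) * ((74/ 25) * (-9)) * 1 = -10413/ 350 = -29.75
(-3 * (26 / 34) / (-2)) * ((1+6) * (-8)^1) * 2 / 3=-728 / 17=-42.82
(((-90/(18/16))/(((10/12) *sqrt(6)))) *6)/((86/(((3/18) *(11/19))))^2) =-242 *sqrt(6)/2002467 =-0.00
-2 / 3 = -0.67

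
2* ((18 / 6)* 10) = 60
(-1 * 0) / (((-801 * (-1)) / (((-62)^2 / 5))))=0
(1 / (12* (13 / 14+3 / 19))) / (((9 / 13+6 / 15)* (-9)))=-8645 / 1108026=-0.01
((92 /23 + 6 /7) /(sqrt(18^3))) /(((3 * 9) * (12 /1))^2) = 0.00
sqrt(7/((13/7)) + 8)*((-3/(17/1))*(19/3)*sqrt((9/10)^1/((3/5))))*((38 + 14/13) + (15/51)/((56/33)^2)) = -1547737017*sqrt(1326)/306330752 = -183.98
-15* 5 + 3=-72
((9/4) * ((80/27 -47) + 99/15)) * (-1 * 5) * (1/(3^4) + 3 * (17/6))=3484733/972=3585.12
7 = 7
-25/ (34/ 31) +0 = -775/ 34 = -22.79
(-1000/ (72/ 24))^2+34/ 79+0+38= 79027324/ 711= 111149.54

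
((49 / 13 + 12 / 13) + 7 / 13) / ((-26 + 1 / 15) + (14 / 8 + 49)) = 4080 / 19357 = 0.21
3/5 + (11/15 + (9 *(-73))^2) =1294951/3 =431650.33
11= 11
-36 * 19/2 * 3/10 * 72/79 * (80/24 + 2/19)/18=-7056/395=-17.86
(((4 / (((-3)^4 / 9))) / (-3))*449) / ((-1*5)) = 1796 / 135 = 13.30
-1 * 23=-23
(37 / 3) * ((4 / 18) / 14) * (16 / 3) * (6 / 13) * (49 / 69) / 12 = 2072 / 72657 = 0.03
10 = 10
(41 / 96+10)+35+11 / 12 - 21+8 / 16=827 / 32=25.84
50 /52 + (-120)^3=-44927975 /26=-1727999.04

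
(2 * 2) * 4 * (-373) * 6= -35808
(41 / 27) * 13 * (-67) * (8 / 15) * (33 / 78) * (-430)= 10394648 / 81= 128328.99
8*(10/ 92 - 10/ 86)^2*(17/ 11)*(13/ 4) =49725/ 21518662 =0.00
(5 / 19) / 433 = 5 / 8227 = 0.00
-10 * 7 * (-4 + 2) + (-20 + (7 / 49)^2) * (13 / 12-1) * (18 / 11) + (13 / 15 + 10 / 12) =34049 / 245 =138.98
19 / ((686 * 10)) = 19 / 6860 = 0.00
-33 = -33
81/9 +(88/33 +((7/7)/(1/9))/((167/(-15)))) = 5440/501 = 10.86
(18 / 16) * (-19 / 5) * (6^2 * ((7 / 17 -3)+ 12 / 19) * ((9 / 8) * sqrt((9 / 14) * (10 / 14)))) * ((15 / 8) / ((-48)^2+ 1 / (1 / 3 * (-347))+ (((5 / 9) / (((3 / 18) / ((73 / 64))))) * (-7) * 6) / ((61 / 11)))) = 10971258273 * sqrt(10) / 183389692150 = 0.19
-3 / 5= -0.60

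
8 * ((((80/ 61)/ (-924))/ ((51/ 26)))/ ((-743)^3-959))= 2080/ 147383698957803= 0.00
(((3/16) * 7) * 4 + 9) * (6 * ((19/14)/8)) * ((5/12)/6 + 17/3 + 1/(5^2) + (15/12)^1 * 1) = 4565567/44800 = 101.91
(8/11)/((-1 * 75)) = -8/825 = -0.01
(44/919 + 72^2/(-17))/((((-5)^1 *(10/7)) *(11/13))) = 50.45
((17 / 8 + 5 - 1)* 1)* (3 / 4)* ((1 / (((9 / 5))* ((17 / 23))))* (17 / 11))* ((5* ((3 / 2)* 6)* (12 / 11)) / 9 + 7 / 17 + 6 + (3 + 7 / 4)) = 23345805 / 263296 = 88.67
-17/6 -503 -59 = -564.83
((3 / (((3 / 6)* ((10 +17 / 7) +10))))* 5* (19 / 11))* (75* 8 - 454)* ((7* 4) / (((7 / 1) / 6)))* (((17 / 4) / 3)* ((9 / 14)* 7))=89128620 / 1727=51608.93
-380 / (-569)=380 / 569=0.67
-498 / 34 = -249 / 17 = -14.65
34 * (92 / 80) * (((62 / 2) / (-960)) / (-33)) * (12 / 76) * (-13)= -157573 / 2006400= -0.08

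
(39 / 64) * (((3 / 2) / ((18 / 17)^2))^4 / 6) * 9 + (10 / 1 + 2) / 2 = 276436939405 / 30958682112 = 8.93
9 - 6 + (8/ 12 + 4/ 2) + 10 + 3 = 56/ 3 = 18.67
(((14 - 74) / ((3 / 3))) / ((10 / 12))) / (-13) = 5.54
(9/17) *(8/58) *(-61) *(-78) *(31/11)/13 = 408456/5423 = 75.32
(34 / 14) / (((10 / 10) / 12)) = 204 / 7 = 29.14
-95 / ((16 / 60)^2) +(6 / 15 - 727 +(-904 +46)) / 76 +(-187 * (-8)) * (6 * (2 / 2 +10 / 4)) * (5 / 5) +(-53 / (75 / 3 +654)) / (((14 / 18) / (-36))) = 11431088721 / 380240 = 30062.83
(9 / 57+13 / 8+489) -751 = -39553 / 152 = -260.22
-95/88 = -1.08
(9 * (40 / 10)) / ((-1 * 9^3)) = -4 / 81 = -0.05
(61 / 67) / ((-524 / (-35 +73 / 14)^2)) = -10607229 / 6881168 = -1.54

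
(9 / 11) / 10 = 9 / 110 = 0.08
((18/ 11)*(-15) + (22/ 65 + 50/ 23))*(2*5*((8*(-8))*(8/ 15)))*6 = 742060032/ 16445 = 45123.75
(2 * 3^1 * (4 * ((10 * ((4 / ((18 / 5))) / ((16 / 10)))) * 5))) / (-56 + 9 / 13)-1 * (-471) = 983447 / 2157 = 455.93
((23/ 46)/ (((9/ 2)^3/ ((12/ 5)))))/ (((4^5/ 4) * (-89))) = -1/ 1730160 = -0.00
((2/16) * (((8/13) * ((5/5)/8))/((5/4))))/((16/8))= 1/260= 0.00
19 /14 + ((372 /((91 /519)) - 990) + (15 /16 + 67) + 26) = 1226.92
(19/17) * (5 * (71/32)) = 6745/544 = 12.40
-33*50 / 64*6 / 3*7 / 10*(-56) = 8085 / 4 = 2021.25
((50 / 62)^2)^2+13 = 12396398 / 923521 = 13.42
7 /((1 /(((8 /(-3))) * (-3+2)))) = 18.67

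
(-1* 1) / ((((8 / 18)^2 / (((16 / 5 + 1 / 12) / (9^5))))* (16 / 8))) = -197 / 1399680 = -0.00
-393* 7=-2751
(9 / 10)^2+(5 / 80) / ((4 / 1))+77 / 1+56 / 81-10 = 8879801 / 129600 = 68.52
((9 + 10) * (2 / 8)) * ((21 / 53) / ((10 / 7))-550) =-5535707 / 2120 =-2611.18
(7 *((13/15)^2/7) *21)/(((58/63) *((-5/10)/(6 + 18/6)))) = -223587/725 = -308.40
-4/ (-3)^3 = 4/ 27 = 0.15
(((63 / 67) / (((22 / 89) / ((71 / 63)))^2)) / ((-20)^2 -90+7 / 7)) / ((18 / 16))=79859522 / 1429564059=0.06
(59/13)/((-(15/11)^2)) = -7139/2925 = -2.44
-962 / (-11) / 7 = 962 / 77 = 12.49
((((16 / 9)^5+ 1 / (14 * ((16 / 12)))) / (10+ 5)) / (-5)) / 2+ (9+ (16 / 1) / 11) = 56393462567 / 5456127600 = 10.34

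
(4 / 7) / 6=2 / 21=0.10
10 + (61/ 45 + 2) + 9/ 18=1247/ 90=13.86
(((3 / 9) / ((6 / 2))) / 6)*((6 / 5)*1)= 1 / 45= 0.02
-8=-8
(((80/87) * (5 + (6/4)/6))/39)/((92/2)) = 70/26013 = 0.00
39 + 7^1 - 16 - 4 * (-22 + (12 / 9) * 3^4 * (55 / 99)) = -122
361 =361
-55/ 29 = -1.90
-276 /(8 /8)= -276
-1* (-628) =628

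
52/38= 1.37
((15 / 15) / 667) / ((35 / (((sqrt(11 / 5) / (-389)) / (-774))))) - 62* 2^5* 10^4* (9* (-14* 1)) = sqrt(55) / 35144263350 + 2499840000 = 2499840000.00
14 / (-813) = -14 / 813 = -0.02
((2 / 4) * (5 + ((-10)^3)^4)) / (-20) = -200000000001 / 8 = -25000000000.12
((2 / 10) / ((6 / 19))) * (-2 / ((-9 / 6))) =38 / 45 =0.84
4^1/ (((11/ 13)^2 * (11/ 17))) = 11492/ 1331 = 8.63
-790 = -790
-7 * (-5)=35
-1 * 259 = -259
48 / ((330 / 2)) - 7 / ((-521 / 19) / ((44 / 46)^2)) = 7950204 / 15158495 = 0.52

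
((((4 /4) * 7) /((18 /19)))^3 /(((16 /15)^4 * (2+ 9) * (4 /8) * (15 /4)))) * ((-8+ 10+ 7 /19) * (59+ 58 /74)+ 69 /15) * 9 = 1590720029675 /80019456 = 19879.17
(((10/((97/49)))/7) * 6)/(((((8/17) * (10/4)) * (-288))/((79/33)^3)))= -58671641/334645344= -0.18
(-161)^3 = -4173281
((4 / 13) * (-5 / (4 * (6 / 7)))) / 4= -35 / 312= -0.11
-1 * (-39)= 39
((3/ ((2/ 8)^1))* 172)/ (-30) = -344/ 5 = -68.80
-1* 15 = -15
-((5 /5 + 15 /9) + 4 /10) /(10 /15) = -23 /5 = -4.60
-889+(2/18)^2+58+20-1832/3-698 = -171692/81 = -2119.65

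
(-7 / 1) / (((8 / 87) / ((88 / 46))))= -145.63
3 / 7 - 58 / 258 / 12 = 4441 / 10836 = 0.41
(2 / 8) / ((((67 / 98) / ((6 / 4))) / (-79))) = -11613 / 268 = -43.33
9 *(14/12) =21/2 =10.50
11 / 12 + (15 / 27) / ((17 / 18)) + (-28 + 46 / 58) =-152053 / 5916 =-25.70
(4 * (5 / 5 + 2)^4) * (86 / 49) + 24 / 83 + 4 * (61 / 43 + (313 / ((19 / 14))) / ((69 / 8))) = 156264289796 / 229268991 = 681.58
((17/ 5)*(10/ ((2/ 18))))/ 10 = 153/ 5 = 30.60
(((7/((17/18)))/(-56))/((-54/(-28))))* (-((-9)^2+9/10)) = 1911/340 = 5.62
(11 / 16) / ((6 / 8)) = 11 / 12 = 0.92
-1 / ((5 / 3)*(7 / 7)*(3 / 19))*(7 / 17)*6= -9.39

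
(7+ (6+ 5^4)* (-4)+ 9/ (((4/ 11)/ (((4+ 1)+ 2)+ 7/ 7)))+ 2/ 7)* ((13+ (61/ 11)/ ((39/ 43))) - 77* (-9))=-4958521807/ 3003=-1651189.41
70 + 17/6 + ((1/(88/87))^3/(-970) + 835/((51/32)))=20118018212827/33712419840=596.75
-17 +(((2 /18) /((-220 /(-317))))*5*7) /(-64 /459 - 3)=-1191037 /63404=-18.78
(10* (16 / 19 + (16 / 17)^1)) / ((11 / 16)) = 92160 / 3553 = 25.94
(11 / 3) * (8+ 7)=55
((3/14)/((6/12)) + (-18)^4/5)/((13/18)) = 13227246/455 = 29070.87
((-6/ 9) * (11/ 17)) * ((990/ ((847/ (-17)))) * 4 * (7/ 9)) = 80/ 3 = 26.67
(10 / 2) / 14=5 / 14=0.36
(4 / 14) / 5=2 / 35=0.06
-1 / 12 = -0.08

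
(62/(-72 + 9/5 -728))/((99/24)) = -2480/131703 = -0.02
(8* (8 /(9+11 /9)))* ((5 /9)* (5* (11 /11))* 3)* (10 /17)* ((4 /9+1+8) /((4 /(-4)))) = -20000 /69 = -289.86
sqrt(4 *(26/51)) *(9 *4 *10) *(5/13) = 1200 *sqrt(1326)/221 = 197.72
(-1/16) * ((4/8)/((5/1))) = -1/160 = -0.01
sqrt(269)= 16.40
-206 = -206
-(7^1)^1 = -7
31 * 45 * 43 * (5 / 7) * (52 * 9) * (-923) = -129556802700 / 7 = -18508114671.43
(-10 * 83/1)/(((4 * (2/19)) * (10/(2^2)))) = -1577/2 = -788.50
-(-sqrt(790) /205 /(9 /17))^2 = -45662 /680805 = -0.07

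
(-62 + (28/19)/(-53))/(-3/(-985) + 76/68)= -55.35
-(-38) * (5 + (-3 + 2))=152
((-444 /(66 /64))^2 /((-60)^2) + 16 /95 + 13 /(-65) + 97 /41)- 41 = 272012489 /21208275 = 12.83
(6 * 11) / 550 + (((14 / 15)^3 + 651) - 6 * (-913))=20688524 / 3375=6129.93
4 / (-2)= -2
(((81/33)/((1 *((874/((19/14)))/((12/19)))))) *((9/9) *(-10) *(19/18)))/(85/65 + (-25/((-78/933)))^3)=-0.00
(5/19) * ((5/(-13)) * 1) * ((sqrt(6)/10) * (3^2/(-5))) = 9 * sqrt(6)/494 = 0.04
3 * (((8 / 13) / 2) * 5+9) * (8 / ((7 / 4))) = 13152 / 91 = 144.53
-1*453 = -453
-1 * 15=-15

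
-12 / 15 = -0.80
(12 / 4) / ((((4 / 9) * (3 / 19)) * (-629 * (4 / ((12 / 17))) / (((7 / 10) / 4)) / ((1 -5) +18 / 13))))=3591 / 654160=0.01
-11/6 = -1.83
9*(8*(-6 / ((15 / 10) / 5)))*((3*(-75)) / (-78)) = -54000 / 13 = -4153.85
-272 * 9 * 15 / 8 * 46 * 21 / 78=-738990 / 13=-56845.38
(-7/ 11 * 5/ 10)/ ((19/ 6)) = -21/ 209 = -0.10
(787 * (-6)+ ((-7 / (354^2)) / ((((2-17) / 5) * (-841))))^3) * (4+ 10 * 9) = -7014474881704614751791372153209 / 15803065059217187884216416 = -443868.00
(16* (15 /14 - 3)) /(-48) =0.64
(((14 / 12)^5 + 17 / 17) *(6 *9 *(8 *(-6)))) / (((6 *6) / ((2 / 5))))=-24583 / 270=-91.05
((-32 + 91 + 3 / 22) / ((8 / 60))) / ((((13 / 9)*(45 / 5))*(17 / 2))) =19515 / 4862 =4.01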